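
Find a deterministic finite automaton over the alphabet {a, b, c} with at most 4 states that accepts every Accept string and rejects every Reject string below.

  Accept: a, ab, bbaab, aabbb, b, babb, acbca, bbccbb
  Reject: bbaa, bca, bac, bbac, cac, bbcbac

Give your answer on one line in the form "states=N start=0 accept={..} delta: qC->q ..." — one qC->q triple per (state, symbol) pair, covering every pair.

State merging on the prefix tree: take the shortest (then alphabetical) example prefix whose next move is undefined and point that move at state 0, else 1, else 2, ...; a target is out if some Accept/Reject pair would then sit in one state with the same input left (inseparable). If every existing state is out, open a new one.
a: 0a undefined. 0a->0: ok.
b: 0b undefined. 0b->0: no, a/bbaa meet in 0. Open state 1: 0b->1.
c: 0c undefined. 0c->0: no, a/cac meet in 0. 0c->1: ok.
ba: 1a undefined. 1a->0: no, ab/bac meet in 1. 1a->1: ok.
bb: 1b undefined. 1b->0: no, a/bbaa meet in 0. 1b->1: no, ab/bbaa meet in 1. Open state 2: 1b->2.
bc: 1c undefined. 1c->0: no, a/bca meet in 0. 1c->1: no, ab/bca meet in 1. 1c->2: ok.
bba: 2a undefined. 2a->0: no, a/bbaa meet in 0. 2a->1: no, ab/bbaa meet in 1. 2a->2: ok.
bbc: 2c undefined. 2c->0: no, a/bbac meet in 0. 2c->1: no, ab/bbac meet in 1. 2c->2: no, acbca/bbaa meet in 2. Open state 3: 2c->3.
babb: 2b undefined. 2b->0: ok.
bbcb: 3b undefined. 3b->0: no, ab/bbcbac meet in 1. 3b->1: ok.
bbcc: 3c undefined. 3c->0: no, bbccbb/bbaa meet in 2. 3c->1: ok.
acbca: 3a undefined. 3a->0: ok.
All examples now run through 4 states with every (state, symbol) defined. Accept strings end in {0,1}, Reject strings end in {2,3}; accept={0,1}.

states=4 start=0 accept={0,1} delta: 0a->0 0b->1 0c->1 1a->1 1b->2 1c->2 2a->2 2b->0 2c->3 3a->0 3b->1 3c->1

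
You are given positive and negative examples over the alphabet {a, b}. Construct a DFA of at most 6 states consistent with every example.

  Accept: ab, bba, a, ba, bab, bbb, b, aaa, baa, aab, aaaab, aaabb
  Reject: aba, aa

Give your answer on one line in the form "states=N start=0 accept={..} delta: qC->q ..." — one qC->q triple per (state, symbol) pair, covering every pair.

states=3 start=0 accept={1,2} delta: 0a->1 0b->2 1a->0 1b->1 2a->2 2b->2

Fold the examples into a partial DFA from state 0: repeatedly fix the first undefined (state, symbol) met by the shortest-then-alphabetical prefix, trying targets in increasing order and rejecting any under which an Accept and a Reject string meet in one state with the same remainder; add a state when all current targets are rejected. Accepting states are where Accept strings end.
a: 0a undefined. 0a->0: no, a/aa meet in 0. Open state 1: 0a->1.
b: 0b undefined. 0b->0: no, baa/aa meet in 1 with "a" left. 0b->1: no, bba/aba meet in 1 with "ba" left. Open state 2: 0b->2.
aa: 1a undefined. 1a->0: ok.
ab: 1b undefined. 1b->0: no, ab/aa meet in 0. 1b->1: ok.
ba: 2a undefined. 2a->0: no, ba/aba meet in 0. 2a->1: no, baa/aba meet in 0. 2a->2: ok.
bb: 2b undefined. 2b->0: no, bab/aba meet in 0. 2b->1: no, bba/aba meet in 0. 2b->2: ok.
All examples now run through 3 states with every (state, symbol) defined. Accept strings end in {1,2}, Reject strings end in {0}; accept={1,2}.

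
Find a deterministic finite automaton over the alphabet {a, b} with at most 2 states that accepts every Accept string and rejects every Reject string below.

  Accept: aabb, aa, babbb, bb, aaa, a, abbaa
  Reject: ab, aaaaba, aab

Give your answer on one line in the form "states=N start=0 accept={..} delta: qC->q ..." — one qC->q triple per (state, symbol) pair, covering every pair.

Grow the machine one transition at a time. Run the examples from 0; the earliest place one falls off (shortest prefix, ties alphabetical) gets sent to the lowest-numbered state that keeps every Accept/Reject pair distinguishable — a pair clashes when both reach the same state with identical unread suffix — and to a fresh state only if none does.
a: 0a undefined. 0a->0: ok.
b: 0b undefined. 0b->0: no, aabb/ab meet in 0. Open state 1: 0b->1.
ba: 1a undefined. 1a->0: no, aa/aaaaba meet in 0. 1a->1: ok.
bb: 1b undefined. 1b->0: ok.
All examples now run through 2 states with every (state, symbol) defined. Accept strings end in {0}, Reject strings end in {1}; accept={0}.

states=2 start=0 accept={0} delta: 0a->0 0b->1 1a->1 1b->0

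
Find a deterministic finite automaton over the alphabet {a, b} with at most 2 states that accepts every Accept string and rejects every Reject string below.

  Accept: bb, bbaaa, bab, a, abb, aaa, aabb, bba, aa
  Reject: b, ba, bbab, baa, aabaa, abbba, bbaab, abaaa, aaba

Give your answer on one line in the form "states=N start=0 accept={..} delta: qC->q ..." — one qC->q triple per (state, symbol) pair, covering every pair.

states=2 start=0 accept={0} delta: 0a->0 0b->1 1a->1 1b->0

State merging on the prefix tree: take the shortest (then alphabetical) example prefix whose next move is undefined and point that move at state 0, else 1, else 2, ...; a target is out if some Accept/Reject pair would then sit in one state with the same input left (inseparable). If every existing state is out, open a new one.
a: 0a undefined. 0a->0: ok.
b: 0b undefined. 0b->0: no, bb/b meet in 0. Open state 1: 0b->1.
ba: 1a undefined. 1a->0: no, bab/b meet in 1. 1a->1: ok.
bb: 1b undefined. 1b->0: ok.
All examples now run through 2 states with every (state, symbol) defined. Accept strings end in {0}, Reject strings end in {1}; accept={0}.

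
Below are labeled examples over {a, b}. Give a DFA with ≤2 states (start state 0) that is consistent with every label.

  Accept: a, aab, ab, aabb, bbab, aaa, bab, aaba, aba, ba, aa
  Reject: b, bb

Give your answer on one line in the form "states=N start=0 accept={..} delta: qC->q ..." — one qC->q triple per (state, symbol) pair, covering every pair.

states=2 start=0 accept={1} delta: 0a->1 0b->0 1a->1 1b->1

State merging on the prefix tree: take the shortest (then alphabetical) example prefix whose next move is undefined and point that move at state 0, else 1, else 2, ...; a target is out if some Accept/Reject pair would then sit in one state with the same input left (inseparable). If every existing state is out, open a new one.
a: 0a undefined. 0a->0: no, aab/b meet in 0 with "b" left. Open state 1: 0a->1.
b: 0b undefined. 0b->0: ok.
aa: 1a undefined. 1a->0: no, aab/b meet in 0. 1a->1: ok.
ab: 1b undefined. 1b->0: no, aab/b meet in 0. 1b->1: ok.
All examples now run through 2 states with every (state, symbol) defined. Accept strings end in {1}, Reject strings end in {0}; accept={1}.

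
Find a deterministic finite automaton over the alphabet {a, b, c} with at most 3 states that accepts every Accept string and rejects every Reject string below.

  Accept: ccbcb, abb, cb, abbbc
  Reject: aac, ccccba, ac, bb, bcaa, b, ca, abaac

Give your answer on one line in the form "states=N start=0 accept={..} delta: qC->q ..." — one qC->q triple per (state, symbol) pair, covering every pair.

states=3 start=0 accept={2} delta: 0a->1 0b->0 0c->1 1a->0 1b->2 1c->0 2a->0 2b->2 2c->2

Fold the examples into a partial DFA from state 0: repeatedly fix the first undefined (state, symbol) met by the shortest-then-alphabetical prefix, trying targets in increasing order and rejecting any under which an Accept and a Reject string meet in one state with the same remainder; add a state when all current targets are rejected. Accepting states are where Accept strings end.
a: 0a undefined. 0a->0: no, abb/bb meet in 0 with "bb" left. Open state 1: 0a->1.
b: 0b undefined. 0b->0: ok.
c: 0c undefined. 0c->0: no, ccbcb/bb meet in 0. 0c->1: ok.
aa: 1a undefined. 1a->0: ok.
ab: 1b undefined. 1b->0: no, abb/bb meet in 0. 1b->1: no, abb/aac meet in 1. Open state 2: 1b->2.
ac: 1c undefined. 1c->0: ok.
aba: 2a undefined. 2a->0: ok.
abb: 2b undefined. 2b->0: no, abb/ac meet in 0. 2b->1: no, abb/aac meet in 1. 2b->2: ok.
abbbc: 2c undefined. 2c->0: no, abbbc/ac meet in 0. 2c->1: no, abbbc/aac meet in 1. 2c->2: ok.
All examples now run through 3 states with every (state, symbol) defined. Accept strings end in {2}, Reject strings end in {0,1}; accept={2}.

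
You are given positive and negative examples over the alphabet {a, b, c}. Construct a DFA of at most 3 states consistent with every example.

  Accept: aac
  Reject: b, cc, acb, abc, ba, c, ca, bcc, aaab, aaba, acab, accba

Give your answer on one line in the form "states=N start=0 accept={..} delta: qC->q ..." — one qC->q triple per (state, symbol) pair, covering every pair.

Grow the machine one transition at a time. Run the examples from 0; the earliest place one falls off (shortest prefix, ties alphabetical) gets sent to the lowest-numbered state that keeps every Accept/Reject pair distinguishable — a pair clashes when both reach the same state with identical unread suffix — and to a fresh state only if none does.
a: 0a undefined. 0a->0: no, aac/c meet in 0 with "c" left. Open state 1: 0a->1.
b: 0b undefined. 0b->0: ok.
c: 0c undefined. 0c->0: ok.
aa: 1a undefined. 1a->0: no, aac/b meet in 0. 1a->1: ok.
ab: 1b undefined. 1b->0: ok.
ac: 1c undefined. 1c->0: no, aac/b meet in 0. 1c->1: no, aac/ba meet in 1. Open state 2: 1c->2.
aca: 2a undefined. 2a->0: ok.
acb: 2b undefined. 2b->0: ok.
acc: 2c undefined. 2c->0: ok.
All examples now run through 3 states with every (state, symbol) defined. Accept strings end in {2}, Reject strings end in {0,1}; accept={2}.

states=3 start=0 accept={2} delta: 0a->1 0b->0 0c->0 1a->1 1b->0 1c->2 2a->0 2b->0 2c->0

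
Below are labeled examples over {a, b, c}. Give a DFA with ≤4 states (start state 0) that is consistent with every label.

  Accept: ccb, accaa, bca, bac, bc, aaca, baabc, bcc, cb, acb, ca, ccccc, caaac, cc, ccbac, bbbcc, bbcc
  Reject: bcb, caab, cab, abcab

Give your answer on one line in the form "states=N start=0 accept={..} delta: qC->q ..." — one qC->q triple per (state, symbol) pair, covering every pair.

Grow the machine one transition at a time. Run the examples from 0; the earliest place one falls off (shortest prefix, ties alphabetical) gets sent to the lowest-numbered state that keeps every Accept/Reject pair distinguishable — a pair clashes when both reach the same state with identical unread suffix — and to a fresh state only if none does.
a: 0a undefined. 0a->0: ok.
b: 0b undefined. 0b->0: no, cb/bcb meet in 0 with "cb" left. Open state 1: 0b->1.
c: 0c undefined. 0c->0: no, ccb/caab meet in 1. 0c->1: no, ccb/bcb meet in 1 with "cb" left. Open state 2: 0c->2.
ba: 1a undefined. 1a->0: ok.
bb: 1b undefined. 1b->0: ok.
bc: 1c undefined. 1c->0: ok.
ca: 2a undefined. 2a->0: ok.
cb: 2b undefined. 2b->0: ok.
cc: 2c undefined. 2c->0: no, ccb/bcb meet in 1. 2c->1: no, ccccc/bcb meet in 1. 2c->2: ok.
All examples now run through 3 states with every (state, symbol) defined. Accept strings end in {0,2}, Reject strings end in {1}; accept={0,2}.

states=3 start=0 accept={0,2} delta: 0a->0 0b->1 0c->2 1a->0 1b->0 1c->0 2a->0 2b->0 2c->2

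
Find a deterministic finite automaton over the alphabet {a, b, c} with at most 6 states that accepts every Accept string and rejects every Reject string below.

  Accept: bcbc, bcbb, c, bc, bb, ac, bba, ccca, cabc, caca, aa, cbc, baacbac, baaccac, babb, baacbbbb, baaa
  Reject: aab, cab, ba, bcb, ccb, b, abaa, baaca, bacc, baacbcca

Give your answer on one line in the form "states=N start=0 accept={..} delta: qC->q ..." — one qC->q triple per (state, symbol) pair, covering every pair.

State merging on the prefix tree: take the shortest (then alphabetical) example prefix whose next move is undefined and point that move at state 0, else 1, else 2, ...; a target is out if some Accept/Reject pair would then sit in one state with the same input left (inseparable). If every existing state is out, open a new one.
a: 0a undefined. 0a->0: ok.
b: 0b undefined. 0b->0: no, bb/aab meet in 0. Open state 1: 0b->1.
c: 0c undefined. 0c->0: ok.
ba: 1a undefined. 1a->0: no, c/ba meet in 0. 1a->1: no, baaa/aab meet in 1. Open state 2: 1a->2.
bb: 1b undefined. 1b->0: ok.
bc: 1c undefined. 1c->0: ok.
baa: 2a undefined. 2a->0: no, bcbc/abaa meet in 0. 2a->1: no, bcbc/baaca meet in 0. 2a->2: no, baaa/ba meet in 2. Open state 3: 2a->3.
bab: 2b undefined. 2b->0: no, babb/aab meet in 1. 2b->1: ok.
bac: 2c undefined. 2c->0: no, bcbc/bacc meet in 0. 2c->1: no, bcbc/bacc meet in 0. 2c->2: ok.
baaa: 3a undefined. 3a->0: ok.
baac: 3c undefined. 3c->0: no, bcbc/baaca meet in 0. 3c->1: no, bcbc/baacbcca meet in 0. 3c->2: no, bcbc/baacbcca meet in 0. 3c->3: no, bcbc/baaca meet in 0. Open state 4: 3c->4.
baaca: 4a undefined. 4a->0: no, bcbc/baaca meet in 0. 4a->1: ok.
baacb: 4b undefined. 4b->0: no, bcbc/baacbcca meet in 0. 4b->1: no, bcbc/baacbcca meet in 0. 4b->2: no, baacbbbb/aab meet in 1. 4b->3: ok.
baacc: 4c undefined. 4c->0: no, bcbc/baacbcca meet in 0. 4c->1: no, baaccac/ba meet in 2. 4c->2: ok.
baacbb: 3b undefined. 3b->0: ok.
All examples now run through 5 states with every (state, symbol) defined. Accept strings end in {0,4}, Reject strings end in {1,2,3}; accept={0,4}.

states=5 start=0 accept={0,4} delta: 0a->0 0b->1 0c->0 1a->2 1b->0 1c->0 2a->3 2b->1 2c->2 3a->0 3b->0 3c->4 4a->1 4b->3 4c->2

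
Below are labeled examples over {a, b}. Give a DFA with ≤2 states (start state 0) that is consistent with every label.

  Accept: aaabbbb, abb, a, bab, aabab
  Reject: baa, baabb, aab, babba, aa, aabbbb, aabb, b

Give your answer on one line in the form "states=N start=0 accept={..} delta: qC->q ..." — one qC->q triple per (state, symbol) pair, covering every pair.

Grow the machine one transition at a time. Run the examples from 0; the earliest place one falls off (shortest prefix, ties alphabetical) gets sent to the lowest-numbered state that keeps every Accept/Reject pair distinguishable — a pair clashes when both reach the same state with identical unread suffix — and to a fresh state only if none does.
a: 0a undefined. 0a->0: no, aaabbbb/aabbbb meet in 0 with "bbbb" left. Open state 1: 0a->1.
b: 0b undefined. 0b->0: ok.
aa: 1a undefined. 1a->0: ok.
ab: 1b undefined. 1b->0: no, aaabbbb/baa meet in 0. 1b->1: ok.
All examples now run through 2 states with every (state, symbol) defined. Accept strings end in {1}, Reject strings end in {0}; accept={1}.

states=2 start=0 accept={1} delta: 0a->1 0b->0 1a->0 1b->1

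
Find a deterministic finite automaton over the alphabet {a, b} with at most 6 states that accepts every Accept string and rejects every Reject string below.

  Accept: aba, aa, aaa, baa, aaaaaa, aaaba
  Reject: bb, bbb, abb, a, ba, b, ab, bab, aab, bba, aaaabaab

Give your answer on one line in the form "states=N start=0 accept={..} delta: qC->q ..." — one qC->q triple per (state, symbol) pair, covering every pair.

states=3 start=0 accept={2} delta: 0a->1 0b->0 1a->2 1b->1 2a->2 2b->1

Fold the examples into a partial DFA from state 0: repeatedly fix the first undefined (state, symbol) met by the shortest-then-alphabetical prefix, trying targets in increasing order and rejecting any under which an Accept and a Reject string meet in one state with the same remainder; add a state when all current targets are rejected. Accepting states are where Accept strings end.
a: 0a undefined. 0a->0: no, aba/ba meet in 0 with "ba" left. Open state 1: 0a->1.
b: 0b undefined. 0b->0: ok.
aa: 1a undefined. 1a->0: no, aa/bb meet in 0. 1a->1: no, aa/a meet in 1. Open state 2: 1a->2.
ab: 1b undefined. 1b->0: no, aba/a meet in 1. 1b->1: ok.
aaa: 2a undefined. 2a->0: no, aaa/bb meet in 0. 2a->1: no, aaa/abb meet in 1. 2a->2: ok.
aab: 2b undefined. 2b->0: no, aaaba/abb meet in 1. 2b->1: ok.
All examples now run through 3 states with every (state, symbol) defined. Accept strings end in {2}, Reject strings end in {0,1}; accept={2}.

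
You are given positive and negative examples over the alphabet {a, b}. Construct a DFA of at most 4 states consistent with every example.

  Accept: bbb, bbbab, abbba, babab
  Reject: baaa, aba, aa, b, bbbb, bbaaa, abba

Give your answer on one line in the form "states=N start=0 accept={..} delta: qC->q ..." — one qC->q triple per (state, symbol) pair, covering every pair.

Grow the machine one transition at a time. Run the examples from 0; the earliest place one falls off (shortest prefix, ties alphabetical) gets sent to the lowest-numbered state that keeps every Accept/Reject pair distinguishable — a pair clashes when both reach the same state with identical unread suffix — and to a fresh state only if none does.
a: 0a undefined. 0a->0: ok.
b: 0b undefined. 0b->0: no, bbb/baaa meet in 0. Open state 1: 0b->1.
ba: 1a undefined. 1a->0: no, babab/b meet in 1. 1a->1: ok.
bb: 1b undefined. 1b->0: no, bbb/baaa meet in 1. 1b->1: no, bbb/baaa meet in 1. Open state 2: 1b->2.
bba: 2a undefined. 2a->0: no, babab/baaa meet in 1. 2a->1: ok.
bbb: 2b undefined. 2b->0: no, bbb/aa meet in 0. 2b->1: no, bbb/baaa meet in 1. 2b->2: no, bbb/bbbb meet in 2. Open state 3: 2b->3.
bbba: 3a undefined. 3a->0: no, bbbab/baaa meet in 1. 3a->1: no, abbba/baaa meet in 1. 3a->2: ok.
bbbb: 3b undefined. 3b->0: ok.
All examples now run through 4 states with every (state, symbol) defined. Accept strings end in {2,3}, Reject strings end in {0,1}; accept={2,3}.

states=4 start=0 accept={2,3} delta: 0a->0 0b->1 1a->1 1b->2 2a->1 2b->3 3a->2 3b->0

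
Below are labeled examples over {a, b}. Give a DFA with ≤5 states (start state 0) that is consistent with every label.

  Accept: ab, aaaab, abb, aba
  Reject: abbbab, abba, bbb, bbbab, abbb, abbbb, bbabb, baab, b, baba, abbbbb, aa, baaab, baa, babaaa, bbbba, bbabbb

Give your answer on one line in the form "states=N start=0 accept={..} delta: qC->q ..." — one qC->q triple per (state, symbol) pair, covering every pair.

states=4 start=0 accept={0,3} delta: 0a->1 0b->2 1a->1 1b->3 2a->2 2b->2 3a->0 3b->0

Fold the examples into a partial DFA from state 0: repeatedly fix the first undefined (state, symbol) met by the shortest-then-alphabetical prefix, trying targets in increasing order and rejecting any under which an Accept and a Reject string meet in one state with the same remainder; add a state when all current targets are rejected. Accepting states are where Accept strings end.
a: 0a undefined. 0a->0: no, ab/b meet in 0 with "b" left. Open state 1: 0a->1.
b: 0b undefined. 0b->0: no, ab/bbbab meet in 1 with "b" left. 0b->1: no, aaaab/baaab meet in 1 with "aaab" left. Open state 2: 0b->2.
aa: 1a undefined. 1a->0: no, aaaab/b meet in 2. 1a->1: ok.
ab: 1b undefined. 1b->0: no, abb/b meet in 2. 1b->1: no, ab/abbbab meet in 1. 1b->2: no, ab/b meet in 2. Open state 3: 1b->3.
ba: 2a undefined. 2a->0: no, ab/baab meet in 3. 2a->1: no, ab/baab meet in 3. 2a->2: ok.
bb: 2b undefined. 2b->0: no, abb/bbabb meet in 3 with "b" left. 2b->1: no, ab/bbb meet in 3. 2b->2: ok.
aba: 3a undefined. 3a->0: ok.
abb: 3b undefined. 3b->0: ok.
All examples now run through 4 states with every (state, symbol) defined. Accept strings end in {0,3}, Reject strings end in {1,2}; accept={0,3}.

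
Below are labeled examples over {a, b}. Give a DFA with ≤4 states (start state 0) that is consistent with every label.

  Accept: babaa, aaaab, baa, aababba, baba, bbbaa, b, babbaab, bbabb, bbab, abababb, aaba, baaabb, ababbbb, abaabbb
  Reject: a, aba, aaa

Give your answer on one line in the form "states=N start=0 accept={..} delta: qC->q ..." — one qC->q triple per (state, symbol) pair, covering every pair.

states=3 start=0 accept={2} delta: 0a->1 0b->2 1a->0 1b->0 2a->2 2b->2

Grow the machine one transition at a time. Run the examples from 0; the earliest place one falls off (shortest prefix, ties alphabetical) gets sent to the lowest-numbered state that keeps every Accept/Reject pair distinguishable — a pair clashes when both reach the same state with identical unread suffix — and to a fresh state only if none does.
a: 0a undefined. 0a->0: no, aaba/aba meet in 0 with "ba" left. Open state 1: 0a->1.
b: 0b undefined. 0b->0: no, baba/aba meet in 1 with "ba" left. 0b->1: no, baa/aaa meet in 1 with "aa" left. Open state 2: 0b->2.
aa: 1a undefined. 1a->0: ok.
ab: 1b undefined. 1b->0: ok.
ba: 2a undefined. 2a->0: no, babaa/a meet in 1. 2a->1: no, aababba/a meet in 1. 2a->2: ok.
bb: 2b undefined. 2b->0: no, baba/a meet in 1. 2b->1: no, babaa/a meet in 1. 2b->2: ok.
All examples now run through 3 states with every (state, symbol) defined. Accept strings end in {2}, Reject strings end in {1}; accept={2}.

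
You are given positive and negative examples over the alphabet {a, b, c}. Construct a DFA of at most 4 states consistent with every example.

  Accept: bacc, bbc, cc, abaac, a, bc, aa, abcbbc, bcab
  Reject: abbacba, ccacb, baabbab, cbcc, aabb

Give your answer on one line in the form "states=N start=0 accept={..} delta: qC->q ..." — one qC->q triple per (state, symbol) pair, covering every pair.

State merging on the prefix tree: take the shortest (then alphabetical) example prefix whose next move is undefined and point that move at state 0, else 1, else 2, ...; a target is out if some Accept/Reject pair would then sit in one state with the same input left (inseparable). If every existing state is out, open a new one.
a: 0a undefined. 0a->0: ok.
b: 0b undefined. 0b->0: no, a/baabbab meet in 0. Open state 1: 0b->1.
c: 0c undefined. 0c->0: ok.
ba: 1a undefined. 1a->0: ok.
bb: 1b undefined. 1b->0: no, bacc/abbacba meet in 0. 1b->1: no, bacc/abbacba meet in 0. Open state 2: 1b->2.
bc: 1c undefined. 1c->0: no, bacc/cbcc meet in 0. 1c->1: no, bc/ccacb meet in 1. 1c->2: no, bbc/cbcc meet in 2 with "c" left. Open state 3: 1c->3.
bbc: 2c undefined. 2c->0: ok.
bca: 3a undefined. 3a->0: no, bcab/ccacb meet in 1. 3a->1: no, bcab/aabb meet in 2. 3a->2: ok.
abba: 2a undefined. 2a->0: no, bacc/abbacba meet in 0. 2a->1: ok.
abcb: 3b undefined. 3b->0: no, bacc/abbacba meet in 0. 3b->1: no, bacc/abbacba meet in 0. 3b->2: ok.
bcab: 2b undefined. 2b->0: ok.
cbcc: 3c undefined. 3c->0: no, bacc/cbcc meet in 0. 3c->1: ok.
All examples now run through 4 states with every (state, symbol) defined. Accept strings end in {0,3}, Reject strings end in {1,2}; accept={0,3}.

states=4 start=0 accept={0,3} delta: 0a->0 0b->1 0c->0 1a->0 1b->2 1c->3 2a->1 2b->0 2c->0 3a->2 3b->2 3c->1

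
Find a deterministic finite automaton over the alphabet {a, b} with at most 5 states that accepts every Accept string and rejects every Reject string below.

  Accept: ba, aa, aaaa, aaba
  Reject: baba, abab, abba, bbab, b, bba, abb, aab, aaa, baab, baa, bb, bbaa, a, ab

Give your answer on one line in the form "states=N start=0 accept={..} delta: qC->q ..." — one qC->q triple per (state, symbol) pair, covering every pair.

Grow the machine one transition at a time. Run the examples from 0; the earliest place one falls off (shortest prefix, ties alphabetical) gets sent to the lowest-numbered state that keeps every Accept/Reject pair distinguishable — a pair clashes when both reach the same state with identical unread suffix — and to a fresh state only if none does.
a: 0a undefined. 0a->0: no, aa/aaa meet in 0. Open state 1: 0a->1.
b: 0b undefined. 0b->0: no, ba/bba meet in 1. 0b->1: no, aaba/baba meet in 1 with "aba" left. Open state 2: 0b->2.
aa: 1a undefined. 1a->0: ok.
ab: 1b undefined. 1b->0: no, ba/abba meet in 2 with "a" left. 1b->1: no, aa/abba meet in 0. 1b->2: ok.
ba: 2a undefined. 2a->0: no, ba/baba meet in 0. 2a->1: no, ba/baba meet in 1. 2a->2: no, ba/b meet in 2. Open state 3: 2a->3.
bb: 2b undefined. 2b->0: no, aa/abb meet in 0. 2b->1: no, aa/abba meet in 0. 2b->2: no, ba/abba meet in 3. 2b->3: no, ba/abb meet in 3. Open state 4: 2b->4.
baa: 3a undefined. 3a->0: no, aa/baa meet in 0. 3a->1: ok.
bab: 3b undefined. 3b->0: no, aa/abab meet in 0. 3b->1: no, aa/baba meet in 0. 3b->2: no, ba/baba meet in 3. 3b->3: no, ba/abab meet in 3. 3b->4: ok.
bba: 4a undefined. 4a->0: no, aa/baba meet in 0. 4a->1: no, aa/bbaa meet in 0. 4a->2: no, ba/bbaa meet in 3. 4a->3: no, ba/baba meet in 3. 4a->4: ok.
bbab: 4b undefined. 4b->0: no, aa/bbab meet in 0. 4b->1: ok.
All examples now run through 5 states with every (state, symbol) defined. Accept strings end in {0,3}, Reject strings end in {1,2,4}; accept={0,3}.

states=5 start=0 accept={0,3} delta: 0a->1 0b->2 1a->0 1b->2 2a->3 2b->4 3a->1 3b->4 4a->4 4b->1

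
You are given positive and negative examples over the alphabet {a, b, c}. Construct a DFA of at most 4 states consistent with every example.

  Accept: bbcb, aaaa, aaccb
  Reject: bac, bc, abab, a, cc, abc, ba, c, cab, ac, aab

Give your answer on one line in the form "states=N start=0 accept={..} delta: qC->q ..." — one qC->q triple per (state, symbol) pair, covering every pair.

Grow the machine one transition at a time. Run the examples from 0; the earliest place one falls off (shortest prefix, ties alphabetical) gets sent to the lowest-numbered state that keeps every Accept/Reject pair distinguishable — a pair clashes when both reach the same state with identical unread suffix — and to a fresh state only if none does.
a: 0a undefined. 0a->0: no, aaaa/a meet in 0. Open state 1: 0a->1.
b: 0b undefined. 0b->0: ok.
c: 0c undefined. 0c->0: no, bbcb/bc meet in 0. 0c->1: ok.
aa: 1a undefined. 1a->0: no, aaaa/cab meet in 0. 1a->1: no, bbcb/cab meet in 1 with "b" left. Open state 2: 1a->2.
ab: 1b undefined. 1b->0: no, bbcb/abab meet in 0. 1b->1: no, bbcb/bc meet in 1. 1b->2: ok.
ac: 1c undefined. 1c->0: ok.
aaa: 2a undefined. 2a->0: no, aaaa/bc meet in 1. 2a->1: no, bbcb/abab meet in 2. 2a->2: ok.
aab: 2b undefined. 2b->0: ok.
aac: 2c undefined. 2c->0: ok.
All examples now run through 3 states with every (state, symbol) defined. Accept strings end in {2}, Reject strings end in {0,1}; accept={2}.

states=3 start=0 accept={2} delta: 0a->1 0b->0 0c->1 1a->2 1b->2 1c->0 2a->2 2b->0 2c->0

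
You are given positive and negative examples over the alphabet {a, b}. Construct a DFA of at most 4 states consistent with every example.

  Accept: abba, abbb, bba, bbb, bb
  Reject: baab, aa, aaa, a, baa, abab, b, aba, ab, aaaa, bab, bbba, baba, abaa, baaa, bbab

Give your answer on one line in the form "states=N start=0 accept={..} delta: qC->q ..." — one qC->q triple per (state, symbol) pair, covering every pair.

State merging on the prefix tree: take the shortest (then alphabetical) example prefix whose next move is undefined and point that move at state 0, else 1, else 2, ...; a target is out if some Accept/Reject pair would then sit in one state with the same input left (inseparable). If every existing state is out, open a new one.
a: 0a undefined. 0a->0: ok.
b: 0b undefined. 0b->0: no, abba/baab meet in 0. Open state 1: 0b->1.
ba: 1a undefined. 1a->0: ok.
bb: 1b undefined. 1b->0: no, abba/aa meet in 0. 1b->1: no, abba/aa meet in 0. Open state 2: 1b->2.
bba: 2a undefined. 2a->0: no, abba/aa meet in 0. 2a->1: no, abba/baab meet in 1. 2a->2: no, abbb/bbab meet in 2 with "b" left. Open state 3: 2a->3.
bbb: 2b undefined. 2b->0: no, abbb/aa meet in 0. 2b->1: no, abbb/baab meet in 1. 2b->2: no, abba/bbba meet in 3. 2b->3: ok.
bbab: 3b undefined. 3b->0: ok.
bbba: 3a undefined. 3a->0: ok.
All examples now run through 4 states with every (state, symbol) defined. Accept strings end in {2,3}, Reject strings end in {0,1}; accept={2,3}.

states=4 start=0 accept={2,3} delta: 0a->0 0b->1 1a->0 1b->2 2a->3 2b->3 3a->0 3b->0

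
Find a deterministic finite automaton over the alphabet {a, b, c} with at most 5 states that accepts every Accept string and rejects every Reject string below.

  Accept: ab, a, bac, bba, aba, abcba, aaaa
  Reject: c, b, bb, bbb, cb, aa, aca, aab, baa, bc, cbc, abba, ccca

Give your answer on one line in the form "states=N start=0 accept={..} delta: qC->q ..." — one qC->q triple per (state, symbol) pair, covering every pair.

states=4 start=0 accept={1,3} delta: 0a->1 0b->0 0c->2 1a->2 1b->3 1c->1 2a->0 2b->0 2c->0 3a->1 3b->1 3c->0

Fold the examples into a partial DFA from state 0: repeatedly fix the first undefined (state, symbol) met by the shortest-then-alphabetical prefix, trying targets in increasing order and rejecting any under which an Accept and a Reject string meet in one state with the same remainder; add a state when all current targets are rejected. Accepting states are where Accept strings end.
a: 0a undefined. 0a->0: no, ab/b meet in 0 with "b" left. Open state 1: 0a->1.
b: 0b undefined. 0b->0: ok.
c: 0c undefined. 0c->0: no, a/ccca meet in 1. 0c->1: no, ab/cb meet in 1 with "b" left. Open state 2: 0c->2.
aa: 1a undefined. 1a->0: no, aaaa/b meet in 0. 1a->1: no, ab/aab meet in 1 with "b" left. 1a->2: ok.
ab: 1b undefined. 1b->0: no, ab/b meet in 0. 1b->1: no, aba/c meet in 2. 1b->2: no, ab/c meet in 2. Open state 3: 1b->3.
ac: 1c undefined. 1c->0: no, a/aca meet in 1. 1c->1: ok.
cb: 2b undefined. 2b->0: ok.
cc: 2c undefined. 2c->0: ok.
aaa: 2a undefined. 2a->0: ok.
aba: 3a undefined. 3a->0: no, aba/b meet in 0. 3a->1: ok.
abb: 3b undefined. 3b->0: no, a/abba meet in 1. 3b->1: ok.
abc: 3c undefined. 3c->0: ok.
All examples now run through 4 states with every (state, symbol) defined. Accept strings end in {1,3}, Reject strings end in {0,2}; accept={1,3}.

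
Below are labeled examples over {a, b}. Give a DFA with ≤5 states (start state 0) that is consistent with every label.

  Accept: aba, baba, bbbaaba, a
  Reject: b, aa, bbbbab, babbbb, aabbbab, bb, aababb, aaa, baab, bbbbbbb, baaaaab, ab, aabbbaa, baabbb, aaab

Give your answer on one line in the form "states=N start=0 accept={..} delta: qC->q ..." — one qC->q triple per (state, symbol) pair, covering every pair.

states=3 start=0 accept={1} delta: 0a->1 0b->0 1a->2 1b->0 2a->0 2b->0

Fold the examples into a partial DFA from state 0: repeatedly fix the first undefined (state, symbol) met by the shortest-then-alphabetical prefix, trying targets in increasing order and rejecting any under which an Accept and a Reject string meet in one state with the same remainder; add a state when all current targets are rejected. Accepting states are where Accept strings end.
a: 0a undefined. 0a->0: no, a/aa meet in 0. Open state 1: 0a->1.
b: 0b undefined. 0b->0: ok.
aa: 1a undefined. 1a->0: no, bbbaaba/aaa meet in 1. 1a->1: no, a/aa meet in 1. Open state 2: 1a->2.
ab: 1b undefined. 1b->0: ok.
aaa: 2a undefined. 2a->0: ok.
aab: 2b undefined. 2b->0: ok.
All examples now run through 3 states with every (state, symbol) defined. Accept strings end in {1}, Reject strings end in {0,2}; accept={1}.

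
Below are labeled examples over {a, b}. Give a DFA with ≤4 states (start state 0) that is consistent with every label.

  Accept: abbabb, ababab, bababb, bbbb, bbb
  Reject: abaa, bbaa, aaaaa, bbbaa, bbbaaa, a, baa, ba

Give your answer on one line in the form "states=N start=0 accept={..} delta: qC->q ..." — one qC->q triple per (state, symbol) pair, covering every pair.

Fold the examples into a partial DFA from state 0: repeatedly fix the first undefined (state, symbol) met by the shortest-then-alphabetical prefix, trying targets in increasing order and rejecting any under which an Accept and a Reject string meet in one state with the same remainder; add a state when all current targets are rejected. Accepting states are where Accept strings end.
a: 0a undefined. 0a->0: ok.
b: 0b undefined. 0b->0: no, abbabb/abaa meet in 0. Open state 1: 0b->1.
ba: 1a undefined. 1a->0: ok.
bb: 1b undefined. 1b->0: no, abbabb/abaa meet in 0. 1b->1: ok.
All examples now run through 2 states with every (state, symbol) defined. Accept strings end in {1}, Reject strings end in {0}; accept={1}.

states=2 start=0 accept={1} delta: 0a->0 0b->1 1a->0 1b->1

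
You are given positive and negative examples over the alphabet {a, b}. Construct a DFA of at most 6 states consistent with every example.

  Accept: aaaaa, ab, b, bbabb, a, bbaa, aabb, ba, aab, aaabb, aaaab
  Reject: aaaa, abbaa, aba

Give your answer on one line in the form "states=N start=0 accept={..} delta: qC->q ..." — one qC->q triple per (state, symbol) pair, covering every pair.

State merging on the prefix tree: take the shortest (then alphabetical) example prefix whose next move is undefined and point that move at state 0, else 1, else 2, ...; a target is out if some Accept/Reject pair would then sit in one state with the same input left (inseparable). If every existing state is out, open a new one.
a: 0a undefined. 0a->0: no, aaaaa/aaaa meet in 0. Open state 1: 0a->1.
b: 0b undefined. 0b->0: ok.
aa: 1a undefined. 1a->0: no, b/aaaa meet in 0. 1a->1: no, aaaaa/aaaa meet in 1. Open state 2: 1a->2.
ab: 1b undefined. 1b->0: no, a/aba meet in 1. 1b->1: no, bbaa/aba meet in 2. 1b->2: ok.
aaa: 2a undefined. 2a->0: no, b/aba meet in 0. 2a->1: no, aaaaa/aba meet in 1. 2a->2: no, aaaaa/aaaa meet in 2. Open state 3: 2a->3.
aab: 2b undefined. 2b->0: no, ab/abbaa meet in 2. 2b->1: ok.
aaaa: 3a undefined. 3a->0: no, b/aaaa meet in 0. 3a->1: no, bbabb/aaaa meet in 1. 3a->2: no, aaaaa/abbaa meet in 3. 3a->3: no, aaaaa/aaaa meet in 3. Open state 4: 3a->4.
aaab: 3b undefined. 3b->0: ok.
aaaaa: 4a undefined. 4a->0: ok.
aaaab: 4b undefined. 4b->0: ok.
All examples now run through 5 states with every (state, symbol) defined. Accept strings end in {0,1,2}, Reject strings end in {3,4}; accept={0,1,2}.

states=5 start=0 accept={0,1,2} delta: 0a->1 0b->0 1a->2 1b->2 2a->3 2b->1 3a->4 3b->0 4a->0 4b->0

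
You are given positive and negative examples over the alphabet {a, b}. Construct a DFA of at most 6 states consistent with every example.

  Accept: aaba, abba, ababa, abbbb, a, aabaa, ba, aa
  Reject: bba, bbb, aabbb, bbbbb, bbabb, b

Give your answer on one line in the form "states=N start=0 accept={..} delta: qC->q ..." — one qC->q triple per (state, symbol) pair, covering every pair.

states=4 start=0 accept={0,1} delta: 0a->1 0b->2 1a->0 1b->1 2a->0 2b->3 3a->2 3b->2

Fold the examples into a partial DFA from state 0: repeatedly fix the first undefined (state, symbol) met by the shortest-then-alphabetical prefix, trying targets in increasing order and rejecting any under which an Accept and a Reject string meet in one state with the same remainder; add a state when all current targets are rejected. Accepting states are where Accept strings end.
a: 0a undefined. 0a->0: no, abba/bba meet in 0 with "bba" left. Open state 1: 0a->1.
b: 0b undefined. 0b->0: no, a/bba meet in 1. 0b->1: no, abbbb/bbbbb meet in 1 with "bbbb" left. Open state 2: 0b->2.
aa: 1a undefined. 1a->0: ok.
ab: 1b undefined. 1b->0: no, abbbb/bbb meet in 2 with "bb" left. 1b->1: ok.
ba: 2a undefined. 2a->0: ok.
bb: 2b undefined. 2b->0: no, abbbb/bba meet in 1. 2b->1: no, aaba/bba meet in 0. 2b->2: no, aaba/bba meet in 0. Open state 3: 2b->3.
bba: 3a undefined. 3a->0: no, aaba/bba meet in 0. 3a->1: no, abbbb/bba meet in 1. 3a->2: ok.
bbb: 3b undefined. 3b->0: no, aaba/bbb meet in 0. 3b->1: no, abbbb/bbb meet in 1. 3b->2: ok.
All examples now run through 4 states with every (state, symbol) defined. Accept strings end in {0,1}, Reject strings end in {2}; accept={0,1}.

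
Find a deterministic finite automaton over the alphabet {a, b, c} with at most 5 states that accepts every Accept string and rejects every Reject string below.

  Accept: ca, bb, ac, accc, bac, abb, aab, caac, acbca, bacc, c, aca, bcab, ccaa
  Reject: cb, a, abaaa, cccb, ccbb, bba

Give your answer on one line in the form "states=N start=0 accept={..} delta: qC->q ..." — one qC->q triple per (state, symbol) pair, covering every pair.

Grow the machine one transition at a time. Run the examples from 0; the earliest place one falls off (shortest prefix, ties alphabetical) gets sent to the lowest-numbered state that keeps every Accept/Reject pair distinguishable — a pair clashes when both reach the same state with identical unread suffix — and to a fresh state only if none does.
a: 0a undefined. 0a->0: ok.
b: 0b undefined. 0b->0: no, bb/a meet in 0. Open state 1: 0b->1.
c: 0c undefined. 0c->0: no, ca/a meet in 0. 0c->1: no, bb/cb meet in 1 with "b" left. Open state 2: 0c->2.
ba: 1a undefined. 1a->0: ok.
bb: 1b undefined. 1b->0: no, bb/a meet in 0. 1b->1: ok.
bc: 1c undefined. 1c->0: ok.
ca: 2a undefined. 2a->0: no, ca/a meet in 0. 2a->1: ok.
cb: 2b undefined. 2b->0: ok.
cc: 2c undefined. 2c->0: no, ca/ccbb meet in 1. 2c->1: no, ca/cccb meet in 1. 2c->2: no, ca/ccbb meet in 1. Open state 3: 2c->3.
cca: 3a undefined. 3a->0: no, ccaa/cb meet in 0. 3a->1: no, ccaa/cb meet in 0. 3a->2: ok.
ccb: 3b undefined. 3b->0: no, ca/ccbb meet in 1. 3b->1: no, ca/ccbb meet in 1. 3b->2: ok.
ccc: 3c undefined. 3c->0: no, ca/cccb meet in 1. 3c->1: no, ca/cccb meet in 1. 3c->2: ok.
All examples now run through 4 states with every (state, symbol) defined. Accept strings end in {1,2,3}, Reject strings end in {0}; accept={1,2,3}.

states=4 start=0 accept={1,2,3} delta: 0a->0 0b->1 0c->2 1a->0 1b->1 1c->0 2a->1 2b->0 2c->3 3a->2 3b->2 3c->2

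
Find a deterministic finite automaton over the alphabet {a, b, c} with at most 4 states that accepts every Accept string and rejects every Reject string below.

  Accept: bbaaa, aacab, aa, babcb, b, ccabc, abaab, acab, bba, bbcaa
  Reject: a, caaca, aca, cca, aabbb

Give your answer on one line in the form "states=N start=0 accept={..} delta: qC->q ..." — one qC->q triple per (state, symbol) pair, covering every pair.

Fold the examples into a partial DFA from state 0: repeatedly fix the first undefined (state, symbol) met by the shortest-then-alphabetical prefix, trying targets in increasing order and rejecting any under which an Accept and a Reject string meet in one state with the same remainder; add a state when all current targets are rejected. Accepting states are where Accept strings end.
a: 0a undefined. 0a->0: no, aa/a meet in 0. Open state 1: 0a->1.
b: 0b undefined. 0b->0: no, bba/a meet in 1. 0b->1: no, b/a meet in 1. Open state 2: 0b->2.
c: 0c undefined. 0c->0: ok.
aa: 1a undefined. 1a->0: ok.
ab: 1b undefined. 1b->0: ok.
ac: 1c undefined. 1c->0: ok.
ba: 2a undefined. 2a->0: ok.
bb: 2b undefined. 2b->0: no, bbaaa/a meet in 1. 2b->1: no, bbaaa/aabbb meet in 0. 2b->2: no, b/aabbb meet in 2. Open state 3: 2b->3.
bba: 3a undefined. 3a->0: ok.
bbc: 3c undefined. 3c->0: ok.
babc: 2c undefined. 2c->0: ok.
aabbb: 3b undefined. 3b->0: no, bbaaa/aabbb meet in 0. 3b->1: ok.
All examples now run through 4 states with every (state, symbol) defined. Accept strings end in {0,2}, Reject strings end in {1}; accept={0,2}.

states=4 start=0 accept={0,2} delta: 0a->1 0b->2 0c->0 1a->0 1b->0 1c->0 2a->0 2b->3 2c->0 3a->0 3b->1 3c->0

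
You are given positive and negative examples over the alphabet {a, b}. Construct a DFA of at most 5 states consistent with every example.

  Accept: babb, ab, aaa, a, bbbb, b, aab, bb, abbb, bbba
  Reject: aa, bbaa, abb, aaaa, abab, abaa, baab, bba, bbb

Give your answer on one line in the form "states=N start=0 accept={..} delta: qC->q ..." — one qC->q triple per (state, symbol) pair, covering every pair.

Grow the machine one transition at a time. Run the examples from 0; the earliest place one falls off (shortest prefix, ties alphabetical) gets sent to the lowest-numbered state that keeps every Accept/Reject pair distinguishable — a pair clashes when both reach the same state with identical unread suffix — and to a fresh state only if none does.
a: 0a undefined. 0a->0: no, aaa/aa meet in 0. Open state 1: 0a->1.
b: 0b undefined. 0b->0: no, babb/abb meet in 1 with "bb" left. 0b->1: ok.
aa: 1a undefined. 1a->0: no, babb/baab meet in 1 with "b" left. 1a->1: no, babb/abb meet in 1 with "bb" left. Open state 2: 1a->2.
ab: 1b undefined. 1b->0: no, ab/abab meet in 0. 1b->1: no, ab/abb meet in 1. 1b->2: no, ab/aa meet in 2. Open state 3: 1b->3.
aaa: 2a undefined. 2a->0: no, a/aaaa meet in 1. 2a->1: no, ab/baab meet in 3. 2a->2: no, aaa/aa meet in 2. 2a->3: ok.
aab: 2b undefined. 2b->0: ok.
aba: 3a undefined. 3a->0: no, babb/bbaa meet in 1. 3a->1: no, babb/aaaa meet in 1. 3a->2: no, ab/bbaa meet in 3. 3a->3: no, ab/bbaa meet in 3. Open state 4: 3a->4.
abb: 3b undefined. 3b->0: no, aab/abb meet in 0. 3b->1: no, babb/abb meet in 1. 3b->2: ok.
abaa: 4a undefined. 4a->0: no, bbbb/bbaa meet in 0. 4a->1: no, babb/bbaa meet in 1. 4a->2: ok.
abab: 4b undefined. 4b->0: no, bbbb/abab meet in 0. 4b->1: no, babb/abab meet in 1. 4b->2: ok.
All examples now run through 5 states with every (state, symbol) defined. Accept strings end in {0,1,3}, Reject strings end in {2,4}; accept={0,1,3}.

states=5 start=0 accept={0,1,3} delta: 0a->1 0b->1 1a->2 1b->3 2a->3 2b->0 3a->4 3b->2 4a->2 4b->2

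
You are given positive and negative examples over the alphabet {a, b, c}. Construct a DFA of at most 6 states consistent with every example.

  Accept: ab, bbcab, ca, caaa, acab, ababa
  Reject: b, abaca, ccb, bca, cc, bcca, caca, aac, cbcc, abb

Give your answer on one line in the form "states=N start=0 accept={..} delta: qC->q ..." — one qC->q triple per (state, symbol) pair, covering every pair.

states=4 start=0 accept={2} delta: 0a->1 0b->1 0c->1 1a->2 1b->2 1c->3 2a->2 2b->1 2c->0 3a->1 3b->0 3c->0

Grow the machine one transition at a time. Run the examples from 0; the earliest place one falls off (shortest prefix, ties alphabetical) gets sent to the lowest-numbered state that keeps every Accept/Reject pair distinguishable — a pair clashes when both reach the same state with identical unread suffix — and to a fresh state only if none does.
a: 0a undefined. 0a->0: no, ab/b meet in 0 with "b" left. Open state 1: 0a->1.
b: 0b undefined. 0b->0: no, ca/bca meet in 0 with "ca" left. 0b->1: ok.
c: 0c undefined. 0c->0: no, ca/b meet in 1. 0c->1: ok.
aa: 1a undefined. 1a->0: no, ca/caca meet in 0. 1a->1: no, ca/b meet in 1. Open state 2: 1a->2.
ab: 1b undefined. 1b->0: no, ababa/b meet in 1. 1b->1: no, ab/b meet in 1. 1b->2: ok.
ac: 1c undefined. 1c->0: no, ab/bcca meet in 2. 1c->1: no, ab/ccb meet in 2. 1c->2: no, ab/cc meet in 2. Open state 3: 1c->3.
aac: 2c undefined. 2c->0: ok.
aba: 2a undefined. 2a->0: no, ab/abaca meet in 2. 2a->1: no, ababa/b meet in 1. 2a->2: ok.
abb: 2b undefined. 2b->0: no, ababa/b meet in 1. 2b->1: ok.
aca: 3a undefined. 3a->0: no, acab/b meet in 1. 3a->1: ok.
bcc: 3c undefined. 3c->0: ok.
ccb: 3b undefined. 3b->0: ok.
All examples now run through 4 states with every (state, symbol) defined. Accept strings end in {2}, Reject strings end in {0,1,3}; accept={2}.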